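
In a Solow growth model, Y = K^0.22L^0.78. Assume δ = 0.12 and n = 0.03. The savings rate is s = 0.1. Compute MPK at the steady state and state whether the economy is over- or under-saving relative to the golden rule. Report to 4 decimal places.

Break-even investment rate: n + δ = 0.03 + 0.12 = 0.15.
Steady-state k*: s·k^0.22 = 0.15·k gives k* = (0.1/0.15)^(1/0.78) ≈ 0.5946.
MPK = 0.22·0.5946^(-0.78) ≈ 0.3300.
MPK > n+δ = 0.15, so the economy is dynamically efficient (under-saving).

under-saving; MPK ≈ 0.3300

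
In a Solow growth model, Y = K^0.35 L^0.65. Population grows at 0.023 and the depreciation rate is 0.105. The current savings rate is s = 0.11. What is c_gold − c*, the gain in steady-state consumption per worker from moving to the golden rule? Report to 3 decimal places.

Break-even investment rate: n + δ = 0.023 + 0.105 = 0.128.
Current steady state (s = 0.11): k* = (0.11/0.128)^(1/0.65) ≈ 0.7920, y* = 0.7920^0.35 ≈ 0.9216, c* = (1−0.11)·0.9216 ≈ 0.8203.
Setting f'(k) = n+δ gives 0.35·k^(0.35−1) = 0.128, hence k_gold = (0.35/0.128)^(1/0.65) ≈ 4.6999.
y_gold = 4.6999^0.35 ≈ 1.7188, c_gold = y_gold − 0.128·k_gold ≈ 1.1172.
Gain: Δc = 1.1172 − 0.8203 ≈ 0.2970.

Δc ≈ 0.297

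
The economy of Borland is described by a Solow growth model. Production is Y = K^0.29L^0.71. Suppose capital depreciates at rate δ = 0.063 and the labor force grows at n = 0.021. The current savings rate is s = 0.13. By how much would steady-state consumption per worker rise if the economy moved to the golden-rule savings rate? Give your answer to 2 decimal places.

Δc ≈ 0.14

n + δ = 0.021 + 0.063 = 0.084.
Current steady state (s = 0.13): k* = (0.13/0.084)^(1/0.71) ≈ 1.8498, y* = 1.8498^0.29 ≈ 1.1953, c* = (1−0.13)·1.1953 ≈ 1.0399.
At the golden rule the marginal product of capital equals n+δ: 0.29·k^(0.29−1) = 0.084. Solving, k_gold = (0.29/0.084)^(1/0.71) ≈ 5.7268.
y_gold = 5.7268^0.29 ≈ 1.6588, c_gold = y_gold − 0.084·k_gold ≈ 1.1778.
Gain: Δc = 1.1778 − 1.0399 ≈ 0.1379.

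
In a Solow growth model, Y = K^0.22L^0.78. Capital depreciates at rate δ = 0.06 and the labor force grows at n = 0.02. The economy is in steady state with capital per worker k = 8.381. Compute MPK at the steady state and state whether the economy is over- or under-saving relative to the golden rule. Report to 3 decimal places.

The effective depreciation rate is n + δ = 0.02 + 0.06 = 0.08.
MPK = 0.22·k^(0.22−1) = 0.22·8.381^(-0.78) ≈ 0.0419.
MPK < 0.08, so the economy is dynamically inefficient (over-saving).

over-saving; MPK ≈ 0.042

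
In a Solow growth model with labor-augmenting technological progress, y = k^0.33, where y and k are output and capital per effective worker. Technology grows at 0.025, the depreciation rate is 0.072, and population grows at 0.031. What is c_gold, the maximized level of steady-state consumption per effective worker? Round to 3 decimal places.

c_gold ≈ 1.068

Break-even investment rate: n + g + δ = 0.031 + 0.025 + 0.072 = 0.128.
Maximizing c = f(k) − (n+g+δ)·k gives f'(k) = n+g+δ, i.e. 0.33·k^(0.33−1) = 0.128, so k_gold = (0.33/0.128)^(1/0.67) ≈ 4.1104.
y_gold = 4.1104^0.33 ≈ 1.5943.
c_gold = y_gold − (n+g+δ)·k_gold = 1.5943 − 0.128·4.1104 ≈ 1.0682.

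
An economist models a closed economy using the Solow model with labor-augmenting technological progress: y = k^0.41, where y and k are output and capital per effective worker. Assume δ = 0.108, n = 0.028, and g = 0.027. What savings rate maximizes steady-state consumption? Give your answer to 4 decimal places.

Break-even investment rate: n + g + δ = 0.028 + 0.027 + 0.108 = 0.163.
At the golden rule MPK = n+g+δ, and in any Cobb-Douglas steady state s = (n+g+δ)·k/y = MPK·k/y = capital's share 0.41.

s_gold = 0.4100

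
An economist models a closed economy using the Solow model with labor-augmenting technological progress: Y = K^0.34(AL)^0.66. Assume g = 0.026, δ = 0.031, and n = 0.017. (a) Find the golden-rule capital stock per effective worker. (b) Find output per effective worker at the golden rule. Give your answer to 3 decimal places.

(a) k_gold ≈ 10.079; (b) y_gold ≈ 2.194

Break-even investment rate: n + g + δ = 0.017 + 0.026 + 0.031 = 0.074.
Maximizing c = f(k) − (n+g+δ)·k gives f'(k) = n+g+δ, i.e. 0.34·k^(0.34−1) = 0.074, so k_gold = (0.34/0.074)^(1/0.66) ≈ 10.0787.
y_gold = 10.0787^0.34 ≈ 2.1936.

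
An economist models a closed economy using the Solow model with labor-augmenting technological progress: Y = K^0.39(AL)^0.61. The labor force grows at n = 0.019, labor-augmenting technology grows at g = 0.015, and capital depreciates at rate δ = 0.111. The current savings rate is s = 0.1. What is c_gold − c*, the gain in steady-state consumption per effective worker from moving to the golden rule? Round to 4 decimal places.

Capital per effective worker breaks even when investment replaces (n + g + δ)·k; here n + g + δ = 0.145.
Current steady state (s = 0.1): k* = (0.1/0.145)^(1/0.61) ≈ 0.5438, y* = 0.5438^0.39 ≈ 0.7886, c* = (1−0.1)·0.7886 ≈ 0.7097.
Golden rule sets MPK = n+g+δ: 0.39·k^(0.39−1) = 0.145, so k_gold = (0.39/0.145)^(1/0.61) ≈ 5.0631.
y_gold = 5.0631^0.39 ≈ 1.8825, c_gold = y_gold − 0.145·k_gold ≈ 1.1483.
Gain: Δc = 1.1483 − 0.7097 ≈ 0.4386.

Δc ≈ 0.4386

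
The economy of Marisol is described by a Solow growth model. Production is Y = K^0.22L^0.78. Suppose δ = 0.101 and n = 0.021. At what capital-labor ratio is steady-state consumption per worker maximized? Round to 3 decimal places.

Break-even investment rate: n + δ = 0.021 + 0.101 = 0.122.
Maximizing c = f(k) − (n+δ)·k gives f'(k) = n+δ, i.e. 0.22·k^(0.22−1) = 0.122, so k_gold = (0.22/0.122)^(1/0.78) ≈ 2.1295.

k_gold ≈ 2.130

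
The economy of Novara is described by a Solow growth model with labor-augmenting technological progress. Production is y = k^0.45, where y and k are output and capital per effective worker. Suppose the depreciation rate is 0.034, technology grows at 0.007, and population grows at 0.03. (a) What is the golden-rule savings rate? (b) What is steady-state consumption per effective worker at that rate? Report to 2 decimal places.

The effective depreciation rate is n + g + δ = 0.03 + 0.007 + 0.034 = 0.071.
For Cobb-Douglas, s_gold equals capital's share: s_gold = 0.45.
Maximizing c = f(k) − (n+g+δ)·k gives f'(k) = n+g+δ, i.e. 0.45·k^(0.45−1) = 0.071, so k_gold = (0.45/0.071)^(1/0.55) ≈ 28.7143.
y_gold = 28.7143^0.45 ≈ 4.5305; c_gold = (1−0.45)·y_gold ≈ 2.4918.

(a) s_gold = 0.45; (b) c_gold ≈ 2.49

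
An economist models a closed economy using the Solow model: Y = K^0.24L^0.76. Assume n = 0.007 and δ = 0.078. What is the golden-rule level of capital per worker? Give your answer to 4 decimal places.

k_gold ≈ 3.9188

The effective depreciation rate is n + δ = 0.007 + 0.078 = 0.085.
At the golden rule the marginal product of capital equals n+δ: 0.24·k^(0.24−1) = 0.085. Solving, k_gold = (0.24/0.085)^(1/0.76) ≈ 3.9188.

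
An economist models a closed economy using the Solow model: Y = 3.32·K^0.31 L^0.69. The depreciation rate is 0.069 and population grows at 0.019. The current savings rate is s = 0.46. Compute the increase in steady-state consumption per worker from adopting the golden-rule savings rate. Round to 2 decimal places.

Δc ≈ 0.45

Break-even investment rate: n + δ = 0.019 + 0.069 = 0.088.
Current steady state (s = 0.46): k* = (0.46·3.32/0.088)^(1/0.69) ≈ 62.5534, y* = 3.32·62.5534^0.31 ≈ 11.9667, c* = (1−0.46)·11.9667 ≈ 6.4620.
At the golden rule the marginal product of capital equals n+δ: 0.31·3.32·k^(0.31−1) = 0.088. Solving, k_gold = (0.31·3.32/0.088)^(1/0.69) ≈ 35.3062.
y_gold = 3.32·35.3062^0.31 ≈ 10.0224, c_gold = y_gold − 0.088·k_gold ≈ 6.9155.
Gain: Δc = 6.9155 − 6.4620 ≈ 0.4534.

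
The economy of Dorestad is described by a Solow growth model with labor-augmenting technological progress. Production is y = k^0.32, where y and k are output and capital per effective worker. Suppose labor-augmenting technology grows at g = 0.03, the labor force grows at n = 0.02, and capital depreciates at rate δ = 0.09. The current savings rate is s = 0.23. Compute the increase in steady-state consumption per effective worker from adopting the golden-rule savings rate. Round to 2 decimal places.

Δc ≈ 0.03

n + g + δ = 0.02 + 0.03 + 0.09 = 0.14.
Current steady state (s = 0.23): k* = (0.23/0.14)^(1/0.68) ≈ 2.0752, y* = 2.0752^0.32 ≈ 1.2632, c* = (1−0.23)·1.2632 ≈ 0.9726.
Golden rule sets MPK = n+g+δ: 0.32·k^(0.32−1) = 0.14, so k_gold = (0.32/0.14)^(1/0.68) ≈ 3.3727.
y_gold = 3.3727^0.32 ≈ 1.4755, c_gold = y_gold − 0.14·k_gold ≈ 1.0034.
Gain: Δc = 1.0034 − 0.9726 ≈ 0.0307.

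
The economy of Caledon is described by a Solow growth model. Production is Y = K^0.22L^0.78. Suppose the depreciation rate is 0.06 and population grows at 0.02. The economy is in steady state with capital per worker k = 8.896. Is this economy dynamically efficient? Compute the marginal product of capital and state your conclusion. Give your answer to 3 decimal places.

dynamically inefficient; MPK ≈ 0.040

Break-even investment rate: n + δ = 0.02 + 0.06 = 0.08.
MPK = 0.22·k^(0.22−1) = 0.22·8.896^(-0.78) ≈ 0.0400.
MPK < 0.08, so the economy is dynamically inefficient (over-saving).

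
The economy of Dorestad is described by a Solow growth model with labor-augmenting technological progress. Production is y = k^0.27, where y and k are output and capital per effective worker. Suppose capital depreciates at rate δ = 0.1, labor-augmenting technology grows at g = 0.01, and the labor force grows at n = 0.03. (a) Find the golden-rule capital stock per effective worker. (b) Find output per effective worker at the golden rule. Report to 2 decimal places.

n + g + δ = 0.03 + 0.01 + 0.1 = 0.14.
At the golden rule the marginal product of capital equals n+g+δ: 0.27·k^(0.27−1) = 0.14. Solving, k_gold = (0.27/0.14)^(1/0.73) ≈ 2.4589.
y_gold = 2.4589^0.27 ≈ 1.2750.

(a) k_gold ≈ 2.46; (b) y_gold ≈ 1.27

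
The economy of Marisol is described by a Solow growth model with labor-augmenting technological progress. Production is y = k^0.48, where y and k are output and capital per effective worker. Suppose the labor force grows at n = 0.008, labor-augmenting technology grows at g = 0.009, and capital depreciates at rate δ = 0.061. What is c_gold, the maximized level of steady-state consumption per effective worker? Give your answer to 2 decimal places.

c_gold ≈ 2.78

Break-even investment rate: n + g + δ = 0.008 + 0.009 + 0.061 = 0.078.
At the golden rule the marginal product of capital equals n+g+δ: 0.48·k^(0.48−1) = 0.078. Solving, k_gold = (0.48/0.078)^(1/0.52) ≈ 32.9298.
y_gold = 32.9298^0.48 ≈ 5.3511.
c_gold = y_gold − (n+g+δ)·k_gold = 5.3511 − 0.078·32.9298 ≈ 2.7826.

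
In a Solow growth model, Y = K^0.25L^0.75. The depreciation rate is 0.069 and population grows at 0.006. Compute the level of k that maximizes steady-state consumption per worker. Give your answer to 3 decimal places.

k_gold ≈ 4.979

Break-even investment rate: n + δ = 0.006 + 0.069 = 0.075.
At the golden rule the marginal product of capital equals n+δ: 0.25·k^(0.25−1) = 0.075. Solving, k_gold = (0.25/0.075)^(1/0.75) ≈ 4.9793.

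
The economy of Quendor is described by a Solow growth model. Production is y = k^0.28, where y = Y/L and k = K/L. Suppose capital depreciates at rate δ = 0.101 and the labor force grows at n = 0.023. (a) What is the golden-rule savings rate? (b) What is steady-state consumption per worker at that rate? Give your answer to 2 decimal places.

(a) s_gold = 0.28; (b) c_gold ≈ 0.99

The effective depreciation rate is n + δ = 0.023 + 0.101 = 0.124.
For Cobb-Douglas, s_gold equals capital's share: s_gold = 0.28.
Golden rule sets MPK = n+δ: 0.28·k^(0.28−1) = 0.124, so k_gold = (0.28/0.124)^(1/0.72) ≈ 3.0996.
y_gold = 3.0996^0.28 ≈ 1.3727; c_gold = (1−0.28)·y_gold ≈ 0.9883.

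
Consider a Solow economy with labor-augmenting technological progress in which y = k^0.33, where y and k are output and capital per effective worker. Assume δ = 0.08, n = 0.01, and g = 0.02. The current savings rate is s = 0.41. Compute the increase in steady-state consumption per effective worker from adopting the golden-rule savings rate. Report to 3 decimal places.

Δc ≈ 0.023

Capital per effective worker breaks even when investment replaces (n + g + δ)·k; here n + g + δ = 0.11.
Current steady state (s = 0.41): k* = (0.41/0.11)^(1/0.67) ≈ 7.1256, y* = 7.1256^0.33 ≈ 1.9118, c* = (1−0.41)·1.9118 ≈ 1.1279.
At the golden rule the marginal product of capital equals n+g+δ: 0.33·k^(0.33−1) = 0.11. Solving, k_gold = (0.33/0.11)^(1/0.67) ≈ 5.1537.
y_gold = 5.1537^0.33 ≈ 1.7179, c_gold = y_gold − 0.11·k_gold ≈ 1.1510.
Gain: Δc = 1.1510 − 1.1279 ≈ 0.0231.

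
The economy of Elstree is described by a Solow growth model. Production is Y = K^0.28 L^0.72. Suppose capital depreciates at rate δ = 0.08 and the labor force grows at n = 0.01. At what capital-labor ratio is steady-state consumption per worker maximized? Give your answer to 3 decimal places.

k_gold ≈ 4.837

Capital per worker breaks even when investment replaces (n + δ)·k; here n + δ = 0.09.
Setting f'(k) = n+δ gives 0.28·k^(0.28−1) = 0.09, hence k_gold = (0.28/0.09)^(1/0.72) ≈ 4.8373.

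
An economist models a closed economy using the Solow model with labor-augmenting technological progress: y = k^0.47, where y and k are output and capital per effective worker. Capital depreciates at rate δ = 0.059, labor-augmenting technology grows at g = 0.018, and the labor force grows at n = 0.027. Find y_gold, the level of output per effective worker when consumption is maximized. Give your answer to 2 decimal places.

Capital per effective worker breaks even when investment replaces (n + g + δ)·k; here n + g + δ = 0.104.
Golden rule sets MPK = n+g+δ: 0.47·k^(0.47−1) = 0.104, so k_gold = (0.47/0.104)^(1/0.53) ≈ 17.2175.
Output: y_gold = k_gold^0.47 = 17.2175^0.47 ≈ 3.8098.

y_gold ≈ 3.81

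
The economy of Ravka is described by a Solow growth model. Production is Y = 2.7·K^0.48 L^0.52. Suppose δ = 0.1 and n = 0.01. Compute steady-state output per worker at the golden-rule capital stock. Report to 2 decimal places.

n + δ = 0.01 + 0.1 = 0.11.
At the golden rule the marginal product of capital equals n+δ: 0.48·2.7·k^(0.48−1) = 0.11. Solving, k_gold = (0.48·2.7/0.11)^(1/0.52) ≈ 114.8216.
Output: y_gold = 2.7·k_gold^0.48 = 2.7·114.8216^0.48 ≈ 26.3133.

y_gold ≈ 26.31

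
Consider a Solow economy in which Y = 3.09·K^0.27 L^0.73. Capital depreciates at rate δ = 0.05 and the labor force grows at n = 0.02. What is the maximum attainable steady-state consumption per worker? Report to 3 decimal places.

c_gold ≈ 5.641

The effective depreciation rate is n + δ = 0.02 + 0.05 = 0.07.
Maximizing c = f(k) − (n+δ)·k gives f'(k) = n+δ, i.e. 0.27·3.09·k^(0.27−1) = 0.07, so k_gold = (0.27·3.09/0.07)^(1/0.73) ≈ 29.8044.
y_gold = 3.09·29.8044^0.27 ≈ 7.7271.
c_gold = y_gold − (n+δ)·k_gold = 7.7271 − 0.07·29.8044 ≈ 5.6408.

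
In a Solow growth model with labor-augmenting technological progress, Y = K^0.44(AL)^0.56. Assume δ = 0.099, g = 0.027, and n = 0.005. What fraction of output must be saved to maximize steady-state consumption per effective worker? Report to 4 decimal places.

Break-even investment rate: n + g + δ = 0.005 + 0.027 + 0.099 = 0.131.
At the golden rule MPK = n+g+δ, and in any Cobb-Douglas steady state s = (n+g+δ)·k/y = MPK·k/y = capital's share 0.44.

s_gold = 0.4400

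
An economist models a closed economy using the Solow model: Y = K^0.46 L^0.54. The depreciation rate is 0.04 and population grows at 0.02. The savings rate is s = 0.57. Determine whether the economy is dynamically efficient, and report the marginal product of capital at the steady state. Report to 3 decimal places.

n + δ = 0.02 + 0.04 = 0.06.
Steady-state k*: s·k^0.46 = 0.06·k gives k* = (0.57/0.06)^(1/0.54) ≈ 64.6546.
MPK = 0.46·64.6546^(-0.54) ≈ 0.0484.
MPK < n+δ = 0.06, so the economy is dynamically inefficient (over-saving).

dynamically inefficient; MPK ≈ 0.048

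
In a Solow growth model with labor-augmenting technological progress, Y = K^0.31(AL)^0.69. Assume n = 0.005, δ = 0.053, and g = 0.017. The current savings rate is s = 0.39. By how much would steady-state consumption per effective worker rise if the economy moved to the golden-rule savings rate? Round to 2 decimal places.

Δc ≈ 0.03

Break-even investment rate: n + g + δ = 0.005 + 0.017 + 0.053 = 0.075.
Current steady state (s = 0.39): k* = (0.39/0.075)^(1/0.69) ≈ 10.9065, y* = 10.9065^0.31 ≈ 2.0974, c* = (1−0.39)·2.0974 ≈ 1.2794.
Maximizing c = f(k) − (n+g+δ)·k gives f'(k) = n+g+δ, i.e. 0.31·k^(0.31−1) = 0.075, so k_gold = (0.31/0.075)^(1/0.69) ≈ 7.8197.
y_gold = 7.8197^0.31 ≈ 1.8919, c_gold = y_gold − 0.075·k_gold ≈ 1.3054.
Gain: Δc = 1.3054 − 1.2794 ≈ 0.0260.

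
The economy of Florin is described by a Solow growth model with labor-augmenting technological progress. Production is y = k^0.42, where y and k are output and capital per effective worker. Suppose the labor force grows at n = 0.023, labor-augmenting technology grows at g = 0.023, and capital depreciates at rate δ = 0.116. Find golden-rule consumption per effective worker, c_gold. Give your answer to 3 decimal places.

c_gold ≈ 1.156

Break-even investment rate: n + g + δ = 0.023 + 0.023 + 0.116 = 0.162.
Maximizing c = f(k) − (n+g+δ)·k gives f'(k) = n+g+δ, i.e. 0.42·k^(0.42−1) = 0.162, so k_gold = (0.42/0.162)^(1/0.58) ≈ 5.1681.
y_gold = 5.1681^0.42 ≈ 1.9934.
c_gold = y_gold − (n+g+δ)·k_gold = 1.9934 − 0.162·5.1681 ≈ 1.1562.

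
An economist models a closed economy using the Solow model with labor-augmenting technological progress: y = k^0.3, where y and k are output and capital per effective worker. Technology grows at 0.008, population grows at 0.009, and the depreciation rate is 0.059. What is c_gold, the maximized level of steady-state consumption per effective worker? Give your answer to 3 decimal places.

Capital per effective worker breaks even when investment replaces (n + g + δ)·k; here n + g + δ = 0.076.
Maximizing c = f(k) − (n+g+δ)·k gives f'(k) = n+g+δ, i.e. 0.3·k^(0.3−1) = 0.076, so k_gold = (0.3/0.076)^(1/0.7) ≈ 7.1100.
y_gold = 7.1100^0.3 ≈ 1.8012.
c_gold = y_gold − (n+g+δ)·k_gold = 1.8012 − 0.076·7.1100 ≈ 1.2608.

c_gold ≈ 1.261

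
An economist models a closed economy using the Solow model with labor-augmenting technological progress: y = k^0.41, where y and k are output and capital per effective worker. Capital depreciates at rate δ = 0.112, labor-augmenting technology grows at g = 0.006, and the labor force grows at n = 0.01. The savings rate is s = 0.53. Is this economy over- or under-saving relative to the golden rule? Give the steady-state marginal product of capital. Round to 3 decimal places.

over-saving; MPK ≈ 0.099

Break-even investment rate: n + g + δ = 0.01 + 0.006 + 0.112 = 0.128.
Steady-state k*: s·k^0.41 = 0.128·k gives k* = (0.53/0.128)^(1/0.59) ≈ 11.1141.
MPK = 0.41·11.1141^(-0.59) ≈ 0.0990.
MPK < n+g+δ = 0.128, so the economy is dynamically inefficient (over-saving).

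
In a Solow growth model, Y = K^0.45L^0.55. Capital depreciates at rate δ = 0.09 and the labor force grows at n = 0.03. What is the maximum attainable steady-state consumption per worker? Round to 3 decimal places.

n + δ = 0.03 + 0.09 = 0.12.
Golden rule sets MPK = n+δ: 0.45·k^(0.45−1) = 0.12, so k_gold = (0.45/0.12)^(1/0.55) ≈ 11.0584.
y_gold = 11.0584^0.45 ≈ 2.9489.
c_gold = y_gold − (n+δ)·k_gold = 2.9489 − 0.12·11.0584 ≈ 1.6219.

c_gold ≈ 1.622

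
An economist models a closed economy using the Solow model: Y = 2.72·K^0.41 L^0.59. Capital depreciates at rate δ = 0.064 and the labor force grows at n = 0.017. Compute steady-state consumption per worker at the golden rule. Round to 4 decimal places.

Capital per worker breaks even when investment replaces (n + δ)·k; here n + δ = 0.081.
Setting f'(k) = n+δ gives 0.41·2.72·k^(0.41−1) = 0.081, hence k_gold = (0.41·2.72/0.081)^(1/0.59) ≈ 85.1695.
y_gold = 2.72·85.1695^0.41 ≈ 16.8262.
c_gold = y_gold − (n+δ)·k_gold = 16.8262 − 0.081·85.1695 ≈ 9.9274.

c_gold ≈ 9.9274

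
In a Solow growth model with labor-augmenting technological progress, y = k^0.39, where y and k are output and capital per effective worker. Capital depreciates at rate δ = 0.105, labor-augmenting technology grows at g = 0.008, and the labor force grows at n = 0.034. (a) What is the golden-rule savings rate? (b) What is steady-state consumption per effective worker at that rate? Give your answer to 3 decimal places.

The effective depreciation rate is n + g + δ = 0.034 + 0.008 + 0.105 = 0.147.
For Cobb-Douglas, s_gold equals capital's share: s_gold = 0.39.
Maximizing c = f(k) − (n+g+δ)·k gives f'(k) = n+g+δ, i.e. 0.39·k^(0.39−1) = 0.147, so k_gold = (0.39/0.147)^(1/0.61) ≈ 4.9507.
y_gold = 4.9507^0.39 ≈ 1.8660; c_gold = (1−0.39)·y_gold ≈ 1.1383.

(a) s_gold = 0.390; (b) c_gold ≈ 1.138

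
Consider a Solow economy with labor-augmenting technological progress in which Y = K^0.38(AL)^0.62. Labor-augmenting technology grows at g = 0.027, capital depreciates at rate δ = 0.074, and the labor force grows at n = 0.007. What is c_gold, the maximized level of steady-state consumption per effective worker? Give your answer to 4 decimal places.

n + g + δ = 0.007 + 0.027 + 0.074 = 0.108.
Maximizing c = f(k) − (n+g+δ)·k gives f'(k) = n+g+δ, i.e. 0.38·k^(0.38−1) = 0.108, so k_gold = (0.38/0.108)^(1/0.62) ≈ 7.6072.
y_gold = 7.6072^0.38 ≈ 2.1620.
c_gold = y_gold − (n+g+δ)·k_gold = 2.1620 − 0.108·7.6072 ≈ 1.3405.

c_gold ≈ 1.3405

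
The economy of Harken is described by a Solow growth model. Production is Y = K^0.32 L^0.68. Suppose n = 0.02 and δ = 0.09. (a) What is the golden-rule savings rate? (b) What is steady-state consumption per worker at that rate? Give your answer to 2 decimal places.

The effective depreciation rate is n + δ = 0.02 + 0.09 = 0.11.
For Cobb-Douglas, s_gold equals capital's share: s_gold = 0.32.
Golden rule sets MPK = n+δ: 0.32·k^(0.32−1) = 0.11, so k_gold = (0.32/0.11)^(1/0.68) ≈ 4.8083.
y_gold = 4.8083^0.32 ≈ 1.6529; c_gold = (1−0.32)·y_gold ≈ 1.1240.

(a) s_gold = 0.32; (b) c_gold ≈ 1.12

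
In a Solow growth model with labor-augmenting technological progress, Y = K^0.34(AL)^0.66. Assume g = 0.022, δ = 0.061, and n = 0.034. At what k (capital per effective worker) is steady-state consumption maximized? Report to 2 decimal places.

The effective depreciation rate is n + g + δ = 0.034 + 0.022 + 0.061 = 0.117.
At the golden rule the marginal product of capital equals n+g+δ: 0.34·k^(0.34−1) = 0.117. Solving, k_gold = (0.34/0.117)^(1/0.66) ≈ 5.0345.

k_gold ≈ 5.03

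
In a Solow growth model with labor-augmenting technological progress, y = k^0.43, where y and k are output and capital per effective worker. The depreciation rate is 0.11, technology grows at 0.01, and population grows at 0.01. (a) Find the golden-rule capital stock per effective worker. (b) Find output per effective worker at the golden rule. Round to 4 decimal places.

Capital per effective worker breaks even when investment replaces (n + g + δ)·k; here n + g + δ = 0.13.
Maximizing c = f(k) − (n+g+δ)·k gives f'(k) = n+g+δ, i.e. 0.43·k^(0.43−1) = 0.13, so k_gold = (0.43/0.13)^(1/0.57) ≈ 8.1554.
y_gold = 8.1554^0.43 ≈ 2.4656.

(a) k_gold ≈ 8.1554; (b) y_gold ≈ 2.4656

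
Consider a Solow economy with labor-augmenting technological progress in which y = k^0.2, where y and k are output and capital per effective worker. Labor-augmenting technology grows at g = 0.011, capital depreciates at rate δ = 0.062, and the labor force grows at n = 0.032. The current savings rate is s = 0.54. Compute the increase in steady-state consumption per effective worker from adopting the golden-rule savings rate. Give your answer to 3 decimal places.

n + g + δ = 0.032 + 0.011 + 0.062 = 0.105.
Current steady state (s = 0.54): k* = (0.54/0.105)^(1/0.8) ≈ 7.7447, y* = 7.7447^0.2 ≈ 1.5059, c* = (1−0.54)·1.5059 ≈ 0.6927.
Setting f'(k) = n+g+δ gives 0.2·k^(0.2−1) = 0.105, hence k_gold = (0.2/0.105)^(1/0.8) ≈ 2.2377.
y_gold = 2.2377^0.2 ≈ 1.1748, c_gold = y_gold − 0.105·k_gold ≈ 0.9398.
Gain: Δc = 0.9398 − 0.6927 ≈ 0.2471.

Δc ≈ 0.247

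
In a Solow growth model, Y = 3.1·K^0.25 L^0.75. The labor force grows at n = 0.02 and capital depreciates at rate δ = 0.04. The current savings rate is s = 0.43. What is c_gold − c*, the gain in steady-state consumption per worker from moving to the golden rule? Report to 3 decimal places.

n + δ = 0.02 + 0.04 = 0.06.
Current steady state (s = 0.43): k* = (0.43·3.1/0.06)^(1/0.75) ≈ 62.4557, y* = 3.1·62.4557^0.25 ≈ 8.7147, c* = (1−0.43)·8.7147 ≈ 4.9674.
Maximizing c = f(k) − (n+δ)·k gives f'(k) = n+δ, i.e. 0.25·3.1·k^(0.25−1) = 0.06, so k_gold = (0.25·3.1/0.06)^(1/0.75) ≈ 30.3064.
y_gold = 3.1·30.3064^0.25 ≈ 7.2735, c_gold = y_gold − 0.06·k_gold ≈ 5.4551.
Gain: Δc = 5.4551 − 4.9674 ≈ 0.4877.

Δc ≈ 0.488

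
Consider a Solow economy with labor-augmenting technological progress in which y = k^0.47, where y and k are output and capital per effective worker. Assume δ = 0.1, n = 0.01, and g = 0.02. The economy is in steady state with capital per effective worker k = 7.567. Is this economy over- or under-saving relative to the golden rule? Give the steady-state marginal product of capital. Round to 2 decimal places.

under-saving; MPK ≈ 0.16

The effective depreciation rate is n + g + δ = 0.01 + 0.02 + 0.1 = 0.13.
MPK = 0.47·k^(0.47−1) = 0.47·7.567^(-0.53) ≈ 0.1608.
MPK > 0.13, so the economy is dynamically efficient (under-saving).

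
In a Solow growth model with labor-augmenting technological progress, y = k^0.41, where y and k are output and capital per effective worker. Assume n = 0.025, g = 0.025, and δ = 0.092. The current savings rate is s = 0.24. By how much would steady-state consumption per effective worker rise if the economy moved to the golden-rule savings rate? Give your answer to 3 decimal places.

Δc ≈ 0.138

Capital per effective worker breaks even when investment replaces (n + g + δ)·k; here n + g + δ = 0.142.
Current steady state (s = 0.24): k* = (0.24/0.142)^(1/0.59) ≈ 2.4339, y* = 2.4339^0.41 ≈ 1.4401, c* = (1−0.24)·1.4401 ≈ 1.0945.
At the golden rule the marginal product of capital equals n+g+δ: 0.41·k^(0.41−1) = 0.142. Solving, k_gold = (0.41/0.142)^(1/0.59) ≈ 6.0325.
y_gold = 6.0325^0.41 ≈ 2.0893, c_gold = y_gold − 0.142·k_gold ≈ 1.2327.
Gain: Δc = 1.2327 − 1.0945 ≈ 0.1382.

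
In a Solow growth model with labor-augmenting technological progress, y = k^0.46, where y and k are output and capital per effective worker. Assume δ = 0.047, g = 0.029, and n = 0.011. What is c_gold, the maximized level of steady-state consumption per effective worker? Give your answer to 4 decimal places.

The effective depreciation rate is n + g + δ = 0.011 + 0.029 + 0.047 = 0.087.
At the golden rule the marginal product of capital equals n+g+δ: 0.46·k^(0.46−1) = 0.087. Solving, k_gold = (0.46/0.087)^(1/0.54) ≈ 21.8439.
y_gold = 21.8439^0.46 ≈ 4.1314.
c_gold = y_gold − (n+g+δ)·k_gold = 4.1314 − 0.087·21.8439 ≈ 2.2309.

c_gold ≈ 2.2309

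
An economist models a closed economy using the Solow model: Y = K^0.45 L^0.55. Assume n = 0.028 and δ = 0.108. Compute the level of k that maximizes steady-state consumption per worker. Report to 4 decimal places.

k_gold ≈ 8.8077

The effective depreciation rate is n + δ = 0.028 + 0.108 = 0.136.
At the golden rule the marginal product of capital equals n+δ: 0.45·k^(0.45−1) = 0.136. Solving, k_gold = (0.45/0.136)^(1/0.55) ≈ 8.8077.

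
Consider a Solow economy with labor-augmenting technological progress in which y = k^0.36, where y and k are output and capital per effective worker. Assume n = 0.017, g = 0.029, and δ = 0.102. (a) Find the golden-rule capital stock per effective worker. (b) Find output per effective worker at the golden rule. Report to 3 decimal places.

(a) k_gold ≈ 4.010; (b) y_gold ≈ 1.649

Capital per effective worker breaks even when investment replaces (n + g + δ)·k; here n + g + δ = 0.148.
Maximizing c = f(k) − (n+g+δ)·k gives f'(k) = n+g+δ, i.e. 0.36·k^(0.36−1) = 0.148, so k_gold = (0.36/0.148)^(1/0.64) ≈ 4.0104.
y_gold = 4.0104^0.36 ≈ 1.6487.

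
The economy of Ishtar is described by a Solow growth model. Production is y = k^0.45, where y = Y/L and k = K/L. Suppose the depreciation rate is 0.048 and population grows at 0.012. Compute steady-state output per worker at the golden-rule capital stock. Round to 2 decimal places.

y_gold ≈ 5.20

Capital per worker breaks even when investment replaces (n + δ)·k; here n + δ = 0.06.
At the golden rule the marginal product of capital equals n+δ: 0.45·k^(0.45−1) = 0.06. Solving, k_gold = (0.45/0.06)^(1/0.55) ≈ 38.9960.
Output: y_gold = k_gold^0.45 = 38.9960^0.45 ≈ 5.1995.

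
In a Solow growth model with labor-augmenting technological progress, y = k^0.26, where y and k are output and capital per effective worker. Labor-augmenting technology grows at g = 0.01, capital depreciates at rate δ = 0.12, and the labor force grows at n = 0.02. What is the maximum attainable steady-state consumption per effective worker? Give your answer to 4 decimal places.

n + g + δ = 0.02 + 0.01 + 0.12 = 0.15.
Maximizing c = f(k) − (n+g+δ)·k gives f'(k) = n+g+δ, i.e. 0.26·k^(0.26−1) = 0.15, so k_gold = (0.26/0.15)^(1/0.74) ≈ 2.1029.
y_gold = 2.1029^0.26 ≈ 1.2132.
c_gold = y_gold − (n+g+δ)·k_gold = 1.2132 − 0.15·2.1029 ≈ 0.8978.

c_gold ≈ 0.8978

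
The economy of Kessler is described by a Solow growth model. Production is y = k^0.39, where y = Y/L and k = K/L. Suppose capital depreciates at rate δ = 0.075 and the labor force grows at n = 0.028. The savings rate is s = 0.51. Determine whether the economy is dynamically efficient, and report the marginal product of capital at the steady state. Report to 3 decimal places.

dynamically inefficient; MPK ≈ 0.079

Capital per worker breaks even when investment replaces (n + δ)·k; here n + δ = 0.103.
Steady-state k*: s·k^0.39 = 0.103·k gives k* = (0.51/0.103)^(1/0.61) ≈ 13.7691.
MPK = 0.39·13.7691^(-0.61) ≈ 0.0788.
MPK < n+δ = 0.103, so the economy is dynamically inefficient (over-saving).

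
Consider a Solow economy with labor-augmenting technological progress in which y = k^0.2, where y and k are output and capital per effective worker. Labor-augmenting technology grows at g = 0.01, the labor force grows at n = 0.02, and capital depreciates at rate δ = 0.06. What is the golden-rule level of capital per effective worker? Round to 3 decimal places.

Break-even investment rate: n + g + δ = 0.02 + 0.01 + 0.06 = 0.09.
At the golden rule the marginal product of capital equals n+g+δ: 0.2·k^(0.2−1) = 0.09. Solving, k_gold = (0.2/0.09)^(1/0.8) ≈ 2.7132.

k_gold ≈ 2.713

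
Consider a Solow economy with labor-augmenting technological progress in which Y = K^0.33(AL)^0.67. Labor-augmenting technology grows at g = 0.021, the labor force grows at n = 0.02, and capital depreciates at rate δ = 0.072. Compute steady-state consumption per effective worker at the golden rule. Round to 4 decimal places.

c_gold ≈ 1.1358

Capital per effective worker breaks even when investment replaces (n + g + δ)·k; here n + g + δ = 0.113.
Maximizing c = f(k) − (n+g+δ)·k gives f'(k) = n+g+δ, i.e. 0.33·k^(0.33−1) = 0.113, so k_gold = (0.33/0.113)^(1/0.67) ≈ 4.9509.
y_gold = 4.9509^0.33 ≈ 1.6953.
c_gold = y_gold − (n+g+δ)·k_gold = 1.6953 − 0.113·4.9509 ≈ 1.1358.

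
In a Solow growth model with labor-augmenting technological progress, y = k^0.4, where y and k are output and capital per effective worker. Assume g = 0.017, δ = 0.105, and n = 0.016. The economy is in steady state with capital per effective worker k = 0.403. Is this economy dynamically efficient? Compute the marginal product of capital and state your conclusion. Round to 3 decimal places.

dynamically efficient; MPK ≈ 0.690

Break-even investment rate: n + g + δ = 0.016 + 0.017 + 0.105 = 0.138.
MPK = 0.4·k^(0.4−1) = 0.4·0.403^(-0.6) ≈ 0.6900.
MPK > 0.138, so the economy is dynamically efficient (under-saving).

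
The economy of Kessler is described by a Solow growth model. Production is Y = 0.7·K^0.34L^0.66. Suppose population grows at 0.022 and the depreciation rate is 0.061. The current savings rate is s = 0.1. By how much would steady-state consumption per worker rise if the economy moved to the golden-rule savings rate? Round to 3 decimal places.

n + δ = 0.022 + 0.061 = 0.083.
Current steady state (s = 0.1): k* = (0.1·0.7/0.083)^(1/0.66) ≈ 0.7725, y* = 0.7·0.7725^0.34 ≈ 0.6412, c* = (1−0.1)·0.6412 ≈ 0.5771.
Maximizing c = f(k) − (n+δ)·k gives f'(k) = n+δ, i.e. 0.34·0.7·k^(0.34−1) = 0.083, so k_gold = (0.34·0.7/0.083)^(1/0.66) ≈ 4.9338.
y_gold = 0.7·4.9338^0.34 ≈ 1.2044, c_gold = y_gold − 0.083·k_gold ≈ 0.7949.
Gain: Δc = 0.7949 − 0.5771 ≈ 0.2178.

Δc ≈ 0.218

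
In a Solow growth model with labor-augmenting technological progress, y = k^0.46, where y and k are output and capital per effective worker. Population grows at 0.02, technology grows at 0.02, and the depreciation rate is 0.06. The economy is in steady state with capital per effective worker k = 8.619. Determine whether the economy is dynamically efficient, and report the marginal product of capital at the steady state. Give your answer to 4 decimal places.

dynamically efficient; MPK ≈ 0.1438

The effective depreciation rate is n + g + δ = 0.02 + 0.02 + 0.06 = 0.1.
MPK = 0.46·k^(0.46−1) = 0.46·8.619^(-0.54) ≈ 0.1438.
MPK > 0.1, so the economy is dynamically efficient (under-saving).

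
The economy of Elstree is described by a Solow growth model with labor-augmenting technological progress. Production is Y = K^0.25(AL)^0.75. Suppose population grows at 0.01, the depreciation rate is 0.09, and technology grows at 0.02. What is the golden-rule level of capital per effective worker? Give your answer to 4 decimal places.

The effective depreciation rate is n + g + δ = 0.01 + 0.02 + 0.09 = 0.12.
Maximizing c = f(k) − (n+g+δ)·k gives f'(k) = n+g+δ, i.e. 0.25·k^(0.25−1) = 0.12, so k_gold = (0.25/0.12)^(1/0.75) ≈ 2.6608.

k_gold ≈ 2.6608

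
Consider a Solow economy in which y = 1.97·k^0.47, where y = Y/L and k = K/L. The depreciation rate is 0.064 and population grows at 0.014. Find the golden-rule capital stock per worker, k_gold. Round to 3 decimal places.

k_gold ≈ 106.488

Break-even investment rate: n + δ = 0.014 + 0.064 = 0.078.
Maximizing c = f(k) − (n+δ)·k gives f'(k) = n+δ, i.e. 0.47·1.97·k^(0.47−1) = 0.078, so k_gold = (0.47·1.97/0.078)^(1/0.53) ≈ 106.4881.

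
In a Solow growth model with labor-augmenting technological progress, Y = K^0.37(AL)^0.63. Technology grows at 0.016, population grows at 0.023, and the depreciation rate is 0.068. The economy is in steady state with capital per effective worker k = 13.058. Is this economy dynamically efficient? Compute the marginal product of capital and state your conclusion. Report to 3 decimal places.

Break-even investment rate: n + g + δ = 0.023 + 0.016 + 0.068 = 0.107.
MPK = 0.37·k^(0.37−1) = 0.37·13.058^(-0.63) ≈ 0.0733.
MPK < 0.107, so the economy is dynamically inefficient (over-saving).

dynamically inefficient; MPK ≈ 0.073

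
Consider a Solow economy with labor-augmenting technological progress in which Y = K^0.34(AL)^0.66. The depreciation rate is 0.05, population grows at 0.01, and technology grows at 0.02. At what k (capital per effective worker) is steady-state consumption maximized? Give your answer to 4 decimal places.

The effective depreciation rate is n + g + δ = 0.01 + 0.02 + 0.05 = 0.08.
Golden rule sets MPK = n+g+δ: 0.34·k^(0.34−1) = 0.08, so k_gold = (0.34/0.08)^(1/0.66) ≈ 8.9558.

k_gold ≈ 8.9558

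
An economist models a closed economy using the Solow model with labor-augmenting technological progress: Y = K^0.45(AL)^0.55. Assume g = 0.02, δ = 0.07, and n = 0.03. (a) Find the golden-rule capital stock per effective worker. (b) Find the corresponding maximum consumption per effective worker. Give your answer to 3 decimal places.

Break-even investment rate: n + g + δ = 0.03 + 0.02 + 0.07 = 0.12.
At the golden rule the marginal product of capital equals n+g+δ: 0.45·k^(0.45−1) = 0.12. Solving, k_gold = (0.45/0.12)^(1/0.55) ≈ 11.0584.
y_gold = 11.0584^0.45 ≈ 2.9489; c_gold = y_gold − 0.12·k_gold ≈ 1.6219.

(a) k_gold ≈ 11.058; (b) c_gold ≈ 1.622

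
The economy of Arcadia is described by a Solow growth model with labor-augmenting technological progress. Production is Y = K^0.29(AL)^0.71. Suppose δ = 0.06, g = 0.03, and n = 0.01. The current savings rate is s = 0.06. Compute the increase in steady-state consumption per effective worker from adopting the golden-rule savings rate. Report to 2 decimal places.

Δc ≈ 0.33

The effective depreciation rate is n + g + δ = 0.01 + 0.03 + 0.06 = 0.1.
Current steady state (s = 0.06): k* = (0.06/0.1)^(1/0.71) ≈ 0.4870, y* = 0.4870^0.29 ≈ 0.8117, c* = (1−0.06)·0.8117 ≈ 0.7630.
Golden rule sets MPK = n+g+δ: 0.29·k^(0.29−1) = 0.1, so k_gold = (0.29/0.1)^(1/0.71) ≈ 4.4799.
y_gold = 4.4799^0.29 ≈ 1.5448, c_gold = y_gold − 0.1·k_gold ≈ 1.0968.
Gain: Δc = 1.0968 − 0.7630 ≈ 0.3338.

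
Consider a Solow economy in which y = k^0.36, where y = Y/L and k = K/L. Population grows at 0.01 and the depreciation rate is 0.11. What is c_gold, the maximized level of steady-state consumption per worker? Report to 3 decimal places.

Capital per worker breaks even when investment replaces (n + δ)·k; here n + δ = 0.12.
Maximizing c = f(k) − (n+δ)·k gives f'(k) = n+δ, i.e. 0.36·k^(0.36−1) = 0.12, so k_gold = (0.36/0.12)^(1/0.64) ≈ 5.5655.
y_gold = 5.5655^0.36 ≈ 1.8552.
c_gold = y_gold − (n+δ)·k_gold = 1.8552 − 0.12·5.5655 ≈ 1.1873.

c_gold ≈ 1.187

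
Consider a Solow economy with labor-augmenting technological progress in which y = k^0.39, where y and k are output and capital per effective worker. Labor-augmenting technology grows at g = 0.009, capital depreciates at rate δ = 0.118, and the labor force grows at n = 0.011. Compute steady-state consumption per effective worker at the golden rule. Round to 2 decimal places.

The effective depreciation rate is n + g + δ = 0.011 + 0.009 + 0.118 = 0.138.
Maximizing c = f(k) − (n+g+δ)·k gives f'(k) = n+g+δ, i.e. 0.39·k^(0.39−1) = 0.138, so k_gold = (0.39/0.138)^(1/0.61) ≈ 5.4910.
y_gold = 5.4910^0.39 ≈ 1.9430.
c_gold = y_gold − (n+g+δ)·k_gold = 1.9430 − 0.138·5.4910 ≈ 1.1852.

c_gold ≈ 1.19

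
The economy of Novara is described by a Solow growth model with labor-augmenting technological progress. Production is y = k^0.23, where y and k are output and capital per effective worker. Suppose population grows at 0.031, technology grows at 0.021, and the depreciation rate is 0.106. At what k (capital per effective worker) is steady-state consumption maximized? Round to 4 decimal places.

n + g + δ = 0.031 + 0.021 + 0.106 = 0.158.
At the golden rule the marginal product of capital equals n+g+δ: 0.23·k^(0.23−1) = 0.158. Solving, k_gold = (0.23/0.158)^(1/0.77) ≈ 1.6285.

k_gold ≈ 1.6285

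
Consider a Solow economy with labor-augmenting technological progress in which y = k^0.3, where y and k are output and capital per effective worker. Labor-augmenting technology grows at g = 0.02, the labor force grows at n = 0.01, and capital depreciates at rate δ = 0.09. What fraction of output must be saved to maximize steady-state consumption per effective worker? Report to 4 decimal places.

s_gold = 0.3000

Capital per effective worker breaks even when investment replaces (n + g + δ)·k; here n + g + δ = 0.12.
At the golden rule MPK = n+g+δ, and in any Cobb-Douglas steady state s = (n+g+δ)·k/y = MPK·k/y = capital's share 0.3.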